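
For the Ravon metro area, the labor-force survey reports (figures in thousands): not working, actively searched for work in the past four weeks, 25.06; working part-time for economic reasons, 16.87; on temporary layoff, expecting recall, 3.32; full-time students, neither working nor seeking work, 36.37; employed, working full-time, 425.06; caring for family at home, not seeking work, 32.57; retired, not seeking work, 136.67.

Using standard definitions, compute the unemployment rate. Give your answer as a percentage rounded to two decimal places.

Unemployment rate ≈ 6.03%.

Employed = 16.87 + 425.06 = 441.93 thousand (anyone who worked, including part-time for economic reasons, counts as employed).
Unemployed = 25.06 + 3.32 = 28.38 thousand (jobless and actively searching, or on temporary layoff).
Labor force = 441.93 + 28.38 = 470.31 thousand.
Unemployment rate = 28.38 / 470.31 = 6.03%.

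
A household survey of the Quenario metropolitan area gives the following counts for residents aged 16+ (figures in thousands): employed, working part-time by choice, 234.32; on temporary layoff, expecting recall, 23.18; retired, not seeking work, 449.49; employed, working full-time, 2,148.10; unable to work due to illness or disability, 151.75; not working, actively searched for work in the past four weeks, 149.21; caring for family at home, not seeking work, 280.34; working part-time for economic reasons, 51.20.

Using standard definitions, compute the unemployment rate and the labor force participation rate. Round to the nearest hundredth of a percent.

Unemployment rate ≈ 6.62%; labor force participation rate ≈ 74.72%.

Employed = 234.32 + 2,148.10 + 51.20 = 2,433.62 thousand (anyone who worked, including part-time for economic reasons, counts as employed).
Unemployed = 23.18 + 149.21 = 172.39 thousand (jobless and actively searching, or on temporary layoff).
Labor force = 2,433.62 + 172.39 = 2,606.01 thousand.
Not in labor force = 449.49 + 151.75 + 280.34 = 881.58 thousand (those not working and not actively searching are outside the labor force).
Civilian working-age population = 2,606.01 + 881.58 = 3,487.59 thousand.
Unemployment rate = 172.39 / 2,606.01 = 6.62%.
Labor force participation rate = 2,606.01 / 3,487.59 = 74.72%.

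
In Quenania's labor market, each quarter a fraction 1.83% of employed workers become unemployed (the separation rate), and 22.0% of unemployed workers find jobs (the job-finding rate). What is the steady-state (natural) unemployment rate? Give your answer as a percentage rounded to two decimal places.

Steady-state unemployment rate ≈ 7.68%.

At steady state the flows balance: s·E = f·U, so U/(E+U) = s/(s+f).
u* = 1.83 / (1.83 + 22.0) = 1.83 / 23.83 = 7.68%.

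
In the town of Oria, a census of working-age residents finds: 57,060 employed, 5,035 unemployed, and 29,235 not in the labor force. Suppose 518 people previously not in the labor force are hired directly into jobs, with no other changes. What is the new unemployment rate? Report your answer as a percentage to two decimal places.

New unemployment rate ≈ 8.04%.

Initially, labor force = 57,060 + 5,035 = 62,095, so u = 5,035/62,095 = 8.11%.
After the change, employed and labor force both rise by 518; unemployed unchanged → E = 57,578, U = 5,035, labor force = 62,613.
New unemployment rate = 5,035 / 62,613 = 8.04%.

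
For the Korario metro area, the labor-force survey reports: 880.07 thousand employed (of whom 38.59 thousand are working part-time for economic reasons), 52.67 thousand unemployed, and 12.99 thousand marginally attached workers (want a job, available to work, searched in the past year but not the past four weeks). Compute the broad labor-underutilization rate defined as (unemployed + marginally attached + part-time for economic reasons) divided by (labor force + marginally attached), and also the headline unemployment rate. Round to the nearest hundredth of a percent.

Broad underutilization rate ≈ 11.02%; headline unemployment rate ≈ 5.65%.

Labor force = 880.07 + 52.67 = 932.74 thousand.
Numerator = 52.67 + 12.99 + 38.59 = 104.25 thousand.
Denominator = 932.74 + 12.99 = 945.73 thousand.
Broad rate = 104.25 / 945.73 = 11.02%.
Headline unemployment rate = 52.67 / 932.74 = 5.65%.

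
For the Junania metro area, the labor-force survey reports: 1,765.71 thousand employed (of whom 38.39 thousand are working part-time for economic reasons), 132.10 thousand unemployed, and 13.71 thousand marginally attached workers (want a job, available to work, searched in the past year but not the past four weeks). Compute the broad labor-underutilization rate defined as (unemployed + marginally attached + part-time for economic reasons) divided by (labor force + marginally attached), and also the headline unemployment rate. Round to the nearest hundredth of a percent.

Broad underutilization rate ≈ 9.64%; headline unemployment rate ≈ 6.96%.

Labor force = 1,765.71 + 132.10 = 1,897.81 thousand.
Numerator = 132.10 + 13.71 + 38.39 = 184.20 thousand.
Denominator = 1,897.81 + 13.71 = 1,911.52 thousand.
Broad rate = 184.20 / 1,911.52 = 9.64%.
Headline unemployment rate = 132.10 / 1,897.81 = 6.96%.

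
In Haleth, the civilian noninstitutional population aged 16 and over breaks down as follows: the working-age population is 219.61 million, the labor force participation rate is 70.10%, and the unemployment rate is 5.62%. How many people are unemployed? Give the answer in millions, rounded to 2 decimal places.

Labor force = 0.7010 × 219.61 = 153.95 million.
Unemployed = 0.0562 × 153.95 ≈ 8.65 million.

About 8.65 million are unemployed.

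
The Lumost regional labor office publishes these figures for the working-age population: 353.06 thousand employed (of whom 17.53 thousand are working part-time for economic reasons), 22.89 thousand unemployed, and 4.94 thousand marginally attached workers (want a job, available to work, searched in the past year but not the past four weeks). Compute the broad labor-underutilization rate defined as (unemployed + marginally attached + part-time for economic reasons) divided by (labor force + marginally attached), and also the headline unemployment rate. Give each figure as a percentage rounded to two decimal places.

Labor force = 353.06 + 22.89 = 375.95 thousand.
Numerator = 22.89 + 4.94 + 17.53 = 45.36 thousand.
Denominator = 375.95 + 4.94 = 380.89 thousand.
Broad rate = 45.36 / 380.89 = 11.91%.
Headline unemployment rate = 22.89 / 375.95 = 6.09%.

Broad underutilization rate ≈ 11.91%; headline unemployment rate ≈ 6.09%.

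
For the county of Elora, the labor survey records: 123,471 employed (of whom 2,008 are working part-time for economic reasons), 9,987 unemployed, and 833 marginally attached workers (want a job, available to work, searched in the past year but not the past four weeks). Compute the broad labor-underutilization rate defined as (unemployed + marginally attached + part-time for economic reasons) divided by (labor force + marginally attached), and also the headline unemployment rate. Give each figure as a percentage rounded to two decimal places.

Broad underutilization rate ≈ 9.55%; headline unemployment rate ≈ 7.48%.

Labor force = 123,471 + 9,987 = 133,458.
Numerator = 9,987 + 833 + 2,008 = 12,828.
Denominator = 133,458 + 833 = 134,291.
Broad rate = 12,828 / 134,291 = 9.55%.
Headline unemployment rate = 9,987 / 133,458 = 7.48%.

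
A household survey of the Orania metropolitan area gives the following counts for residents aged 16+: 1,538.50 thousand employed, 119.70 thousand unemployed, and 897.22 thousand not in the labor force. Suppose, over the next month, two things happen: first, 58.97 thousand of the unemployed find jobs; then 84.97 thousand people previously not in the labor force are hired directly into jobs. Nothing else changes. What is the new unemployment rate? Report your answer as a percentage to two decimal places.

New unemployment rate ≈ 3.48%.

Initially, labor force = 1,538.50 + 119.70 = 1,658.20 thousand, so u = 119.70/1,658.20 = 7.22%.
After the first change, unemployed falls and employed rises by 58.97; labor force unchanged → E = 1,597.47, U = 60.73, labor force = 1,658.20 thousand.
After the second change, employed and labor force both rise by 84.97; unemployed unchanged → E = 1,682.44, U = 60.73, labor force = 1,743.17 thousand.
New unemployment rate = 60.73 / 1,743.17 = 3.48%.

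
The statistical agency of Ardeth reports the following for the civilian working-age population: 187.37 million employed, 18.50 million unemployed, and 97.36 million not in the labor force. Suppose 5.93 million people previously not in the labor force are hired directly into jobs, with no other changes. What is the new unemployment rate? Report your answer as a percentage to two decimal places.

New unemployment rate ≈ 8.73%.

Initially, labor force = 187.37 + 18.50 = 205.87 million, so u = 18.50/205.87 = 8.99%.
After the change, employed and labor force both rise by 5.93; unemployed unchanged → E = 193.30, U = 18.50, labor force = 211.80 million.
New unemployment rate = 18.50 / 211.80 = 8.73%.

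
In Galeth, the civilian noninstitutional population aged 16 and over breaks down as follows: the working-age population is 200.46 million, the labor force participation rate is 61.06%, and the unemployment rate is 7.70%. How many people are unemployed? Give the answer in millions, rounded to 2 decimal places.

Labor force = 0.6106 × 200.46 = 122.40 million.
Unemployed = 0.0770 × 122.40 ≈ 9.42 million.

About 9.42 million are unemployed.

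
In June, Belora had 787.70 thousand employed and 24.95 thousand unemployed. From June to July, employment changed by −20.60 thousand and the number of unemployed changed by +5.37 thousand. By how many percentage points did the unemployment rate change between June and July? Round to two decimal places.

The unemployment rate changed by +0.73 percentage points.

June: labor force = 787.70 + 24.95 = 812.65; u = 24.95/812.65 = 3.07%.
July: labor force = 767.10 + 30.32 = 797.42; u = 30.32/797.42 = 3.80%.
Change = 3.80% − 3.07% = +0.73 pp.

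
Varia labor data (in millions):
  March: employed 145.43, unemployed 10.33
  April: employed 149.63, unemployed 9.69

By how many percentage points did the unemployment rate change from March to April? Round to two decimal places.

March: labor force = 145.43 + 10.33 = 155.76; u = 10.33/155.76 = 6.63%.
April: labor force = 149.63 + 9.69 = 159.32; u = 9.69/159.32 = 6.08%.
Change = 6.08% − 6.63% = −0.55 pp.

The unemployment rate changed by −0.55 percentage points.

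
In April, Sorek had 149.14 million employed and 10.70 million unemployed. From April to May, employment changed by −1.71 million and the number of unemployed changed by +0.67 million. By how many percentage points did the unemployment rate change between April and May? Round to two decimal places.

The unemployment rate changed by +0.47 percentage points.

April: labor force = 149.14 + 10.70 = 159.84; u = 10.70/159.84 = 6.69%.
May: labor force = 147.43 + 11.37 = 158.80; u = 11.37/158.80 = 7.16%.
Change = 7.16% − 6.69% = +0.47 pp.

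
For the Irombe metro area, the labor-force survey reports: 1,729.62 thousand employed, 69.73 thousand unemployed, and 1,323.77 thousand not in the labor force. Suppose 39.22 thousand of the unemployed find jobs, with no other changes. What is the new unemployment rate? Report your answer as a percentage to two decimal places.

New unemployment rate ≈ 1.70%.

Initially, labor force = 1,729.62 + 69.73 = 1,799.35 thousand, so u = 69.73/1,799.35 = 3.88%.
After the change, unemployed falls and employed rises by 39.22; labor force unchanged → E = 1,768.84, U = 30.51, labor force = 1,799.35 thousand.
New unemployment rate = 30.51 / 1,799.35 = 1.70%.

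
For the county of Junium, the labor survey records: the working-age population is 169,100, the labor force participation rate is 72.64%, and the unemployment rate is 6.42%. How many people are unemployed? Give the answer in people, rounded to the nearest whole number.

Labor force = 0.7264 × 169,100 = 122,834.
Unemployed = 0.0642 × 122,834 ≈ 7,886.

About 7,886 are unemployed.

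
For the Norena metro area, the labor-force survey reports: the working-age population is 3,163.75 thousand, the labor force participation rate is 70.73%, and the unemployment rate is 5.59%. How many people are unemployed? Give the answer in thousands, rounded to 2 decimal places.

Labor force = 0.7073 × 3,163.75 = 2,237.72 thousand.
Unemployed = 0.0559 × 2,237.72 ≈ 125.09 thousand.

About 125.09 thousand are unemployed.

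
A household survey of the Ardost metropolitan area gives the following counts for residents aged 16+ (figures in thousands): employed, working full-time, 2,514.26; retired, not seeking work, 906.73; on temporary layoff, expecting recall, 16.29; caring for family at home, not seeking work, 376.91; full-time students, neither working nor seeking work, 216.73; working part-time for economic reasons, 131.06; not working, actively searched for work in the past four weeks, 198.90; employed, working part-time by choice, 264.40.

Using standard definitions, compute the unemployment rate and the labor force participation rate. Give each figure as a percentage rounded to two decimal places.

Unemployment rate ≈ 6.89%; labor force participation rate ≈ 67.56%.

Employed = 2,514.26 + 131.06 + 264.40 = 2,909.72 thousand (anyone who worked, including part-time for economic reasons, counts as employed).
Unemployed = 16.29 + 198.90 = 215.19 thousand (jobless and actively searching, or on temporary layoff).
Labor force = 2,909.72 + 215.19 = 3,124.91 thousand.
Not in labor force = 906.73 + 376.91 + 216.73 = 1,500.37 thousand (those not working and not actively searching are outside the labor force).
Civilian working-age population = 3,124.91 + 1,500.37 = 4,625.28 thousand.
Unemployment rate = 215.19 / 3,124.91 = 6.89%.
Labor force participation rate = 3,124.91 / 4,625.28 = 67.56%.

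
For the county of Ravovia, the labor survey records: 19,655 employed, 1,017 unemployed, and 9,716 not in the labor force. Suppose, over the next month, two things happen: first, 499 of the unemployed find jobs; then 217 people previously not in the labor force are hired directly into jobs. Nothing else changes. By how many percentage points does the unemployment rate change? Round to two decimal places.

Initially, labor force = 19,655 + 1,017 = 20,672, so u = 1,017/20,672 = 4.92%.
After the first change, unemployed falls and employed rises by 499; labor force unchanged → E = 20,154, U = 518, labor force = 20,672.
After the second change, employed and labor force both rise by 217; unemployed unchanged → E = 20,371, U = 518, labor force = 20,889.
New unemployment rate = 518 / 20,889 = 2.48%.
Change = 2.48% − 4.92% = −2.44 percentage points.

The unemployment rate changes by −2.44 percentage points.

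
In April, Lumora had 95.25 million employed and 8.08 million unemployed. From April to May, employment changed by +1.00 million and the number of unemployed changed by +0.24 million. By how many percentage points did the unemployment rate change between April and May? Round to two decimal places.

April: labor force = 95.25 + 8.08 = 103.33; u = 8.08/103.33 = 7.82%.
May: labor force = 96.25 + 8.32 = 104.57; u = 8.32/104.57 = 7.96%.
Change = 7.96% − 7.82% = +0.14 pp.

The unemployment rate changed by +0.14 percentage points.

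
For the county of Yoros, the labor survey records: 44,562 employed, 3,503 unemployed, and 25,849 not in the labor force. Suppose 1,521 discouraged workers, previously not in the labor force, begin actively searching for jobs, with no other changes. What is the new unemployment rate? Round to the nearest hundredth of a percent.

Initially, labor force = 44,562 + 3,503 = 48,065, so u = 3,503/48,065 = 7.29%.
After the change, unemployed and labor force both rise by 1,521 → E = 44,562, U = 5,024, labor force = 49,586.
New unemployment rate = 5,024 / 49,586 = 10.13%.

New unemployment rate ≈ 10.13%.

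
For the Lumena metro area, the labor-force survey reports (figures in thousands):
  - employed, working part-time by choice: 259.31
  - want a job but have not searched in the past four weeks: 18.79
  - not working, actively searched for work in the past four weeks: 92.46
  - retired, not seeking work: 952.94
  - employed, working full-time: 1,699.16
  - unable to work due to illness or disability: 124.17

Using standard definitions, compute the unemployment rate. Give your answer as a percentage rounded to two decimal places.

Employed = 259.31 + 1,699.16 = 1,958.47 thousand.
Unemployed = 92.46 thousand.
Labor force = 1,958.47 + 92.46 = 2,050.93 thousand.
Unemployment rate = 92.46 / 2,050.93 = 4.51%.

Unemployment rate ≈ 4.51%.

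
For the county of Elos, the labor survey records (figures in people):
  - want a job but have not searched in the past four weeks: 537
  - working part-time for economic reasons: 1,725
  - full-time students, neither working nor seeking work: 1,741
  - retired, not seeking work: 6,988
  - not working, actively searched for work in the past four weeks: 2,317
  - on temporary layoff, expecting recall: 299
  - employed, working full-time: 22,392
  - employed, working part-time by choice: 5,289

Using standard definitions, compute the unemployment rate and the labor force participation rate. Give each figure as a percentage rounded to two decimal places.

Unemployment rate ≈ 8.17%; labor force participation rate ≈ 77.56%.

Employed = 1,725 + 22,392 + 5,289 = 29,406 (anyone who worked, including part-time for economic reasons, counts as employed).
Unemployed = 2,317 + 299 = 2,616 (jobless and actively searching, or on temporary layoff).
Labor force = 29,406 + 2,616 = 32,022.
Not in labor force = 537 + 1,741 + 6,988 = 9,266 (those not working and not actively searching are outside the labor force — including those who want a job but have given up searching).
Civilian working-age population = 32,022 + 9,266 = 41,288.
Unemployment rate = 2,616 / 32,022 = 8.17%.
Labor force participation rate = 32,022 / 41,288 = 77.56%.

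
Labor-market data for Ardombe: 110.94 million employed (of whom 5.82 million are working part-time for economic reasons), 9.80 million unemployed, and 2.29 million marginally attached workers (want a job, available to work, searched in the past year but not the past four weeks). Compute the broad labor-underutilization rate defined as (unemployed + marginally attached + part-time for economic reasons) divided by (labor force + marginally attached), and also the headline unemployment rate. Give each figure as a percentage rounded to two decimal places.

Labor force = 110.94 + 9.80 = 120.74 million.
Numerator = 9.80 + 2.29 + 5.82 = 17.91 million.
Denominator = 120.74 + 2.29 = 123.03 million.
Broad rate = 17.91 / 123.03 = 14.56%.
Headline unemployment rate = 9.80 / 120.74 = 8.12%.

Broad underutilization rate ≈ 14.56%; headline unemployment rate ≈ 8.12%.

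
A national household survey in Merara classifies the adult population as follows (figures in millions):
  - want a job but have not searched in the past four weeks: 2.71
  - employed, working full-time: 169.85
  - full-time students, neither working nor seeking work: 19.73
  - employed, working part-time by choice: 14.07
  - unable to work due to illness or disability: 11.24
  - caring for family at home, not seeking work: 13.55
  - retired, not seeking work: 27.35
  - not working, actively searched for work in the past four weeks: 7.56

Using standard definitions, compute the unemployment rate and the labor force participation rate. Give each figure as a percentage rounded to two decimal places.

Employed = 169.85 + 14.07 = 183.92 million.
Unemployed = 7.56 million.
Labor force = 183.92 + 7.56 = 191.48 million.
Not in labor force = 2.71 + 19.73 + 11.24 + 13.55 + 27.35 = 74.58 million (those not working and not actively searching are outside the labor force — including those who want a job but have given up searching).
Civilian working-age population = 191.48 + 74.58 = 266.06 million.
Unemployment rate = 7.56 / 191.48 = 3.95%.
Labor force participation rate = 191.48 / 266.06 = 71.97%.

Unemployment rate ≈ 3.95%; labor force participation rate ≈ 71.97%.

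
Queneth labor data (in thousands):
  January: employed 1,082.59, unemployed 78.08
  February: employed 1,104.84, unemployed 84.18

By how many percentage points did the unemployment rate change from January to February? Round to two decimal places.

January: labor force = 1,082.59 + 78.08 = 1,160.67; u = 78.08/1,160.67 = 6.73%.
February: labor force = 1,104.84 + 84.18 = 1,189.02; u = 84.18/1,189.02 = 7.08%.
Change = 7.08% − 6.73% = +0.35 pp.

The unemployment rate changed by +0.35 percentage points.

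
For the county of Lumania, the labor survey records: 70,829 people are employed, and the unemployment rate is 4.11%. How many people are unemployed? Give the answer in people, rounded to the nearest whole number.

About 3,036 are unemployed.

Let U be the number unemployed. The labor force is E + U, and U/(E+U) = 0.0411.
So U = 0.0411 × 70,829 / (1 − 0.0411) = 2911.07 / 0.9589 ≈ 3,036.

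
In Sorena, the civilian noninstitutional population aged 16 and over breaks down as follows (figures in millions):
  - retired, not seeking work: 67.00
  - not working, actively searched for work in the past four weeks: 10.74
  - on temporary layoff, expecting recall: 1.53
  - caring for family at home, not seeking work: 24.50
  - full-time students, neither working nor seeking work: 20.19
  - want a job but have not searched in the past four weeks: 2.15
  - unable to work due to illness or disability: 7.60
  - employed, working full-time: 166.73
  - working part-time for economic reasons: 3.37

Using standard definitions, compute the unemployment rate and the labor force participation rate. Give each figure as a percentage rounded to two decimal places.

Unemployment rate ≈ 6.73%; labor force participation rate ≈ 60.03%.

Employed = 166.73 + 3.37 = 170.10 million (anyone who worked, including part-time for economic reasons, counts as employed).
Unemployed = 10.74 + 1.53 = 12.27 million (jobless and actively searching, or on temporary layoff).
Labor force = 170.10 + 12.27 = 182.37 million.
Not in labor force = 67.00 + 24.50 + 20.19 + 2.15 + 7.60 = 121.44 million (those not working and not actively searching are outside the labor force — including those who want a job but have given up searching).
Civilian working-age population = 182.37 + 121.44 = 303.81 million.
Unemployment rate = 12.27 / 182.37 = 6.73%.
Labor force participation rate = 182.37 / 303.81 = 60.03%.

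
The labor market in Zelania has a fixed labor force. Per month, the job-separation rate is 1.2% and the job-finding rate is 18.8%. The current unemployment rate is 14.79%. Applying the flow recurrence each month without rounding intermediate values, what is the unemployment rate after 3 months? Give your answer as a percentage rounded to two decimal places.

With a fixed labor force, u_{t+1} = u_t + s·(1−u_t) − f·u_t = u_t·(1−s−f) + s.
Here 1−s−f = 0.800 and s = 0.012.
u_1 = 0.147900 × 0.800 + 0.012 = 0.130320.
u_2 = 0.130320 × 0.800 + 0.012 = 0.116256.
u_3 = 0.116256 × 0.800 + 0.012 = 0.105005.

Unemployment rate after three months ≈ 10.50%.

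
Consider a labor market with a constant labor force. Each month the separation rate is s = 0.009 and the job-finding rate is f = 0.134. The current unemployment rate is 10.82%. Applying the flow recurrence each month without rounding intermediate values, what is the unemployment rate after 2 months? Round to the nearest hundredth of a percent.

With a fixed labor force, u_{t+1} = u_t + s·(1−u_t) − f·u_t = u_t·(1−s−f) + s.
Here 1−s−f = 0.857 and s = 0.009.
u_1 = 0.108200 × 0.857 + 0.009 = 0.101727.
u_2 = 0.101727 × 0.857 + 0.009 = 0.096180.

Unemployment rate after two months ≈ 9.62%.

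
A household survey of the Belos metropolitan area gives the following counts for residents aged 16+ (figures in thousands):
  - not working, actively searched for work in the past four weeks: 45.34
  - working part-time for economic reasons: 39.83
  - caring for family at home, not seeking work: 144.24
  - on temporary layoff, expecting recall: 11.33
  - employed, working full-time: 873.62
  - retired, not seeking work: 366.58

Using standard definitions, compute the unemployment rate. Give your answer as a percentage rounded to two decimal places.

Unemployment rate ≈ 5.84%.

Employed = 39.83 + 873.62 = 913.45 thousand (anyone who worked, including part-time for economic reasons, counts as employed).
Unemployed = 45.34 + 11.33 = 56.67 thousand (jobless and actively searching, or on temporary layoff).
Labor force = 913.45 + 56.67 = 970.12 thousand.
Unemployment rate = 56.67 / 970.12 = 5.84%.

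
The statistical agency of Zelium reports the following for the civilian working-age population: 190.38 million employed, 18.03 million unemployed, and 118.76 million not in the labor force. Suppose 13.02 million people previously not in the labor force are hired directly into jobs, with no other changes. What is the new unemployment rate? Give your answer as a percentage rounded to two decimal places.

New unemployment rate ≈ 8.14%.

Initially, labor force = 190.38 + 18.03 = 208.41 million, so u = 18.03/208.41 = 8.65%.
After the change, employed and labor force both rise by 13.02; unemployed unchanged → E = 203.40, U = 18.03, labor force = 221.43 million.
New unemployment rate = 18.03 / 221.43 = 8.14%.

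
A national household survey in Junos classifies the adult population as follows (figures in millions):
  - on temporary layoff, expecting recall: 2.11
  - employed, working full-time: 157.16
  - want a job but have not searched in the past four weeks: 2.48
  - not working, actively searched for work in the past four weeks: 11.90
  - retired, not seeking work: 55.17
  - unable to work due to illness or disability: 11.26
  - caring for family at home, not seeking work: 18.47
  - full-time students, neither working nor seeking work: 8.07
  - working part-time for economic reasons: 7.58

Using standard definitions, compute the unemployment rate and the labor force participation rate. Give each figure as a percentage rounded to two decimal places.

Employed = 157.16 + 7.58 = 164.74 million (anyone who worked, including part-time for economic reasons, counts as employed).
Unemployed = 2.11 + 11.90 = 14.01 million (jobless and actively searching, or on temporary layoff).
Labor force = 164.74 + 14.01 = 178.75 million.
Not in labor force = 2.48 + 55.17 + 11.26 + 18.47 + 8.07 = 95.45 million (those not working and not actively searching are outside the labor force — including those who want a job but have given up searching).
Civilian working-age population = 178.75 + 95.45 = 274.20 million.
Unemployment rate = 14.01 / 178.75 = 7.84%.
Labor force participation rate = 178.75 / 274.20 = 65.19%.

Unemployment rate ≈ 7.84%; labor force participation rate ≈ 65.19%.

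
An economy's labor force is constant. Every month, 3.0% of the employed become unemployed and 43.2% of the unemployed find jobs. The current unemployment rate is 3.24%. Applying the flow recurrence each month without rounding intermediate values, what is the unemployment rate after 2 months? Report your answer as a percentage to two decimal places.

Unemployment rate after two months ≈ 5.55%.

With a fixed labor force, u_{t+1} = u_t + s·(1−u_t) − f·u_t = u_t·(1−s−f) + s.
Here 1−s−f = 0.538 and s = 0.030.
u_1 = 0.032400 × 0.538 + 0.030 = 0.047431.
u_2 = 0.047431 × 0.538 + 0.030 = 0.055518.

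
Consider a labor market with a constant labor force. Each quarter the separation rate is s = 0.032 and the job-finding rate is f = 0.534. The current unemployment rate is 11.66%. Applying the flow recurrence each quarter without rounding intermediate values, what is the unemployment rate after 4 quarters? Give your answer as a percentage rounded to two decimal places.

Unemployment rate after four quarters ≈ 5.87%.

With a fixed labor force, u_{t+1} = u_t + s·(1−u_t) − f·u_t = u_t·(1−s−f) + s.
Here 1−s−f = 0.434 and s = 0.032.
u_1 = 0.116600 × 0.434 + 0.032 = 0.082604.
u_2 = 0.082604 × 0.434 + 0.032 = 0.067850.
u_3 = 0.067850 × 0.434 + 0.032 = 0.061447.
u_4 = 0.061447 × 0.434 + 0.032 = 0.058668.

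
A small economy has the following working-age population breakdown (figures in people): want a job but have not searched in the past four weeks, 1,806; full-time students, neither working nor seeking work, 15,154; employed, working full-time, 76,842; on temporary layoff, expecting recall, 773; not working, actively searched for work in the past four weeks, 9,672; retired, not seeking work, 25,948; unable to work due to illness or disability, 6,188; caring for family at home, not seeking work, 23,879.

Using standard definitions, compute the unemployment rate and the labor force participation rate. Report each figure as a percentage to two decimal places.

Unemployment rate ≈ 11.97%; labor force participation rate ≈ 54.47%.

Employed = 76,842.
Unemployed = 773 + 9,672 = 10,445 (jobless and actively searching, or on temporary layoff).
Labor force = 76,842 + 10,445 = 87,287.
Not in labor force = 1,806 + 15,154 + 25,948 + 6,188 + 23,879 = 72,975 (those not working and not actively searching are outside the labor force — including those who want a job but have given up searching).
Civilian working-age population = 87,287 + 72,975 = 160,262.
Unemployment rate = 10,445 / 87,287 = 11.97%.
Labor force participation rate = 87,287 / 160,262 = 54.47%.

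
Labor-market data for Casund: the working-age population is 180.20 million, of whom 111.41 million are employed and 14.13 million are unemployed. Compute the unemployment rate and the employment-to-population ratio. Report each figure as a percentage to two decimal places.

Unemployment rate ≈ 11.26%; employment-population ratio ≈ 61.83%.

Labor force = employed + unemployed = 111.41 + 14.13 = 125.54 million.
Unemployment rate = 14.13 / 125.54 = 11.26%.
Employment-population ratio = 111.41 / 180.20 = 61.83%.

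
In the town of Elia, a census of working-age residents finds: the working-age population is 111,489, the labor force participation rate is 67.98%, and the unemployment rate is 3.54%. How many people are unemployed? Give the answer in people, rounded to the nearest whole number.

About 2,683 are unemployed.

Labor force = 0.6798 × 111,489 = 75,790.
Unemployed = 0.0354 × 75,790 ≈ 2,683.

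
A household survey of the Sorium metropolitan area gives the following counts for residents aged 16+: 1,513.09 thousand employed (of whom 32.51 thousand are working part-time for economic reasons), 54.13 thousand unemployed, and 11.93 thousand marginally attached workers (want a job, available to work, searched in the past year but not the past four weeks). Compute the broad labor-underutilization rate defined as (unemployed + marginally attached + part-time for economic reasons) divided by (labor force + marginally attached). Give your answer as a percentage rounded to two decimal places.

Broad underutilization rate ≈ 6.24%.

Labor force = 1,513.09 + 54.13 = 1,567.22 thousand.
Numerator = 54.13 + 11.93 + 32.51 = 98.57 thousand.
Denominator = 1,567.22 + 11.93 = 1,579.15 thousand.
Broad rate = 98.57 / 1,579.15 = 6.24%.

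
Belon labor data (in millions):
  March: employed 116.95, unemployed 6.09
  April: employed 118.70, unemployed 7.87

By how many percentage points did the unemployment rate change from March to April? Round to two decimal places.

The unemployment rate changed by +1.27 percentage points.

March: labor force = 116.95 + 6.09 = 123.04; u = 6.09/123.04 = 4.95%.
April: labor force = 118.70 + 7.87 = 126.57; u = 7.87/126.57 = 6.22%.
Change = 6.22% − 4.95% = +1.27 pp.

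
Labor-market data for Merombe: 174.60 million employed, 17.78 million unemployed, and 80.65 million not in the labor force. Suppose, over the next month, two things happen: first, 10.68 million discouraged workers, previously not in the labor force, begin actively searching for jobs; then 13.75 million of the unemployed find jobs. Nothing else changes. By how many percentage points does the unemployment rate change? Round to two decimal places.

Initially, labor force = 174.60 + 17.78 = 192.38 million, so u = 17.78/192.38 = 9.24%.
After the first change, unemployed and labor force both rise by 10.68 → E = 174.60, U = 28.46, labor force = 203.06 million.
After the second change, unemployed falls and employed rises by 13.75; labor force unchanged → E = 188.35, U = 14.71, labor force = 203.06 million.
New unemployment rate = 14.71 / 203.06 = 7.24%.
Change = 7.24% − 9.24% = −2.00 percentage points.

The unemployment rate changes by −2.00 percentage points.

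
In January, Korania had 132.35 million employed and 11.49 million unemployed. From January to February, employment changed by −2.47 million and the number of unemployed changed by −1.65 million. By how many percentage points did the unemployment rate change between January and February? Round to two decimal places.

The unemployment rate changed by −0.95 percentage points.

January: labor force = 132.35 + 11.49 = 143.84; u = 11.49/143.84 = 7.99%.
February: labor force = 129.88 + 9.84 = 139.72; u = 9.84/139.72 = 7.04%.
Change = 7.04% − 7.99% = −0.95 pp.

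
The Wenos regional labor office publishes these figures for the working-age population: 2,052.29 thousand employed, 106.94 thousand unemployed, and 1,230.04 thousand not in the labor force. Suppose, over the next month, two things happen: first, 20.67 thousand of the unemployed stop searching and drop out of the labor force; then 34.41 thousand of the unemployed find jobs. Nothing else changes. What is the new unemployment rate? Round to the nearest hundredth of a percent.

Initially, labor force = 2,052.29 + 106.94 = 2,159.23 thousand, so u = 106.94/2,159.23 = 4.95%.
After the first change, unemployed and labor force both fall by 20.67 → E = 2,052.29, U = 86.27, labor force = 2,138.56 thousand.
After the second change, unemployed falls and employed rises by 34.41; labor force unchanged → E = 2,086.70, U = 51.86, labor force = 2,138.56 thousand.
New unemployment rate = 51.86 / 2,138.56 = 2.42%.

New unemployment rate ≈ 2.42%.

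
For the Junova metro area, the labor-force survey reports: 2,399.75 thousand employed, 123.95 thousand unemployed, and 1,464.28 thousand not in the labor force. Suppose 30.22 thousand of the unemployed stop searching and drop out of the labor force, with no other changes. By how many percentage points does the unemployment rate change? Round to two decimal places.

The unemployment rate changes by −1.15 percentage points.

Initially, labor force = 2,399.75 + 123.95 = 2,523.70 thousand, so u = 123.95/2,523.70 = 4.91%.
After the change, unemployed and labor force both fall by 30.22 → E = 2,399.75, U = 93.73, labor force = 2,493.48 thousand.
New unemployment rate = 93.73 / 2,493.48 = 3.76%.
Change = 3.76% − 4.91% = −1.15 percentage points.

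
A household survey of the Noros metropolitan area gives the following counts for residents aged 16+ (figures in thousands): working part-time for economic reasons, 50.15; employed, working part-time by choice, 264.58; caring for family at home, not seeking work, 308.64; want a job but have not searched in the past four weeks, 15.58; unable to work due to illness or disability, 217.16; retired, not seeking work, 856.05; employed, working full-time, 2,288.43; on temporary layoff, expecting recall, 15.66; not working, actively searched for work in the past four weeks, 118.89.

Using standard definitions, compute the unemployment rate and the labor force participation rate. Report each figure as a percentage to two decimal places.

Employed = 50.15 + 264.58 + 2,288.43 = 2,603.16 thousand (anyone who worked, including part-time for economic reasons, counts as employed).
Unemployed = 15.66 + 118.89 = 134.55 thousand (jobless and actively searching, or on temporary layoff).
Labor force = 2,603.16 + 134.55 = 2,737.71 thousand.
Not in labor force = 308.64 + 15.58 + 217.16 + 856.05 = 1,397.43 thousand (those not working and not actively searching are outside the labor force — including those who want a job but have given up searching).
Civilian working-age population = 2,737.71 + 1,397.43 = 4,135.14 thousand.
Unemployment rate = 134.55 / 2,737.71 = 4.91%.
Labor force participation rate = 2,737.71 / 4,135.14 = 66.21%.

Unemployment rate ≈ 4.91%; labor force participation rate ≈ 66.21%.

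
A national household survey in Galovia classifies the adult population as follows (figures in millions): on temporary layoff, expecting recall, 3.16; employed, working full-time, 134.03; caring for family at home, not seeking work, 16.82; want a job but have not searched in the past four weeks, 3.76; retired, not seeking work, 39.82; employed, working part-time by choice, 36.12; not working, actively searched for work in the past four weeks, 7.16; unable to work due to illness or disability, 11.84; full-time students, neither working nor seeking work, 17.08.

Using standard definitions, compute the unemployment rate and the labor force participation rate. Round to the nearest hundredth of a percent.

Employed = 134.03 + 36.12 = 170.15 million.
Unemployed = 3.16 + 7.16 = 10.32 million (jobless and actively searching, or on temporary layoff).
Labor force = 170.15 + 10.32 = 180.47 million.
Not in labor force = 16.82 + 3.76 + 39.82 + 11.84 + 17.08 = 89.32 million (those not working and not actively searching are outside the labor force — including those who want a job but have given up searching).
Civilian working-age population = 180.47 + 89.32 = 269.79 million.
Unemployment rate = 10.32 / 180.47 = 5.72%.
Labor force participation rate = 180.47 / 269.79 = 66.89%.

Unemployment rate ≈ 5.72%; labor force participation rate ≈ 66.89%.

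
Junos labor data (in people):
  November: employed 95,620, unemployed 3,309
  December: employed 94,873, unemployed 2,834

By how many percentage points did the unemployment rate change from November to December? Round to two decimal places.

The unemployment rate changed by −0.44 percentage points.

November: labor force = 95,620 + 3,309 = 98,929; u = 3,309/98,929 = 3.34%.
December: labor force = 94,873 + 2,834 = 97,707; u = 2,834/97,707 = 2.90%.
Change = 2.90% − 3.34% = −0.44 pp.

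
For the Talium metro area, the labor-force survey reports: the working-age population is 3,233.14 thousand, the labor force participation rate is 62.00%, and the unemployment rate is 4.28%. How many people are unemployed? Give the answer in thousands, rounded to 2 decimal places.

About 85.79 thousand are unemployed.

Labor force = 0.6200 × 3,233.14 = 2,004.55 thousand.
Unemployed = 0.0428 × 2,004.55 ≈ 85.79 thousand.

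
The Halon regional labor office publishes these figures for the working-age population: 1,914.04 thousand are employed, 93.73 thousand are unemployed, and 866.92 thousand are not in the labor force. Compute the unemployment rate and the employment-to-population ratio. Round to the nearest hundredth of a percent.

Labor force = employed + unemployed = 1,914.04 + 93.73 = 2,007.77 thousand.
Working-age population = 2,007.77 + 866.92 = 2,874.69 thousand.
Unemployment rate = 93.73 / 2,007.77 = 4.67%.
Employment-population ratio = 1,914.04 / 2,874.69 = 66.58%.

Unemployment rate ≈ 4.67%; employment-population ratio ≈ 66.58%.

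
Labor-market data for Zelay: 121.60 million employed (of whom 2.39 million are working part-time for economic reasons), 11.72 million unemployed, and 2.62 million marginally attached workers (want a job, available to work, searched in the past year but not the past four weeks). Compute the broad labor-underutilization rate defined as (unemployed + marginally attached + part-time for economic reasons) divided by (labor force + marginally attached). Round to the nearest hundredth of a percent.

Broad underutilization rate ≈ 12.31%.

Labor force = 121.60 + 11.72 = 133.32 million.
Numerator = 11.72 + 2.62 + 2.39 = 16.73 million.
Denominator = 133.32 + 2.62 = 135.94 million.
Broad rate = 16.73 / 135.94 = 12.31%.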